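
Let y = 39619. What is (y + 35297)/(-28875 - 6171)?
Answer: -4162/1947 ≈ -2.1376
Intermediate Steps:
(y + 35297)/(-28875 - 6171) = (39619 + 35297)/(-28875 - 6171) = 74916/(-35046) = 74916*(-1/35046) = -4162/1947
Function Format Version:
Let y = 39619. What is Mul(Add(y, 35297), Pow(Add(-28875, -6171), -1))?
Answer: Rational(-4162, 1947) ≈ -2.1376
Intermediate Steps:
Mul(Add(y, 35297), Pow(Add(-28875, -6171), -1)) = Mul(Add(39619, 35297), Pow(Add(-28875, -6171), -1)) = Mul(74916, Pow(-35046, -1)) = Mul(74916, Rational(-1, 35046)) = Rational(-4162, 1947)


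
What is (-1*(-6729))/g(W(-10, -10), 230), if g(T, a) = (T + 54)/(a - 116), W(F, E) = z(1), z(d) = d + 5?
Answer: 127851/10 ≈ 12785.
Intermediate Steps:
z(d) = 5 + d
W(F, E) = 6 (W(F, E) = 5 + 1 = 6)
g(T, a) = (54 + T)/(-116 + a)
(-1*(-6729))/g(W(-10, -10), 230) = (-1*(-6729))/(((54 + 6)/(-116 + 230))) = 6729/((60/114)) = 6729/(((1/114)*60)) = 6729/(10/19) = 6729*(19/10) = 127851/10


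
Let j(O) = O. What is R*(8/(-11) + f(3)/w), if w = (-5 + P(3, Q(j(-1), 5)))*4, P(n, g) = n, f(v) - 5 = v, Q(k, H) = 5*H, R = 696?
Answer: -13224/11 ≈ -1202.2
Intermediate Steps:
f(v) = 5 + v
w = -8 (w = (-5 + 3)*4 = -2*4 = -8)
R*(8/(-11) + f(3)/w) = 696*(8/(-11) + (5 + 3)/(-8)) = 696*(8*(-1/11) + 8*(-1/8)) = 696*(-8/11 - 1) = 696*(-19/11) = -13224/11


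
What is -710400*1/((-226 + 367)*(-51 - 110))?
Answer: 236800/7567 ≈ 31.294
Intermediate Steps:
-710400*1/((-226 + 367)*(-51 - 110)) = -710400/((-161*141)) = -710400/(-22701) = -710400*(-1/22701) = 236800/7567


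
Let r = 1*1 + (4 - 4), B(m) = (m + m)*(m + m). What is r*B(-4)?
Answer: 64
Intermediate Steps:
B(m) = 4*m**2 (B(m) = (2*m)*(2*m) = 4*m**2)
r = 1 (r = 1 + 0 = 1)
r*B(-4) = 1*(4*(-4)**2) = 1*(4*16) = 1*64 = 64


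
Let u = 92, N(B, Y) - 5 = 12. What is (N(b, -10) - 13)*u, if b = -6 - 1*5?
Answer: 368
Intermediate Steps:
b = -11 (b = -6 - 5 = -11)
N(B, Y) = 17 (N(B, Y) = 5 + 12 = 17)
(N(b, -10) - 13)*u = (17 - 13)*92 = 4*92 = 368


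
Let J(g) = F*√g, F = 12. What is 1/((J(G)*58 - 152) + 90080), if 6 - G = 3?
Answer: 1249/112299888 - 29*√3/336899664 ≈ 1.0973e-5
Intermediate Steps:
G = 3 (G = 6 - 1*3 = 6 - 3 = 3)
J(g) = 12*√g
1/((J(G)*58 - 152) + 90080) = 1/(((12*√3)*58 - 152) + 90080) = 1/((696*√3 - 152) + 90080) = 1/((-152 + 696*√3) + 90080) = 1/(89928 + 696*√3)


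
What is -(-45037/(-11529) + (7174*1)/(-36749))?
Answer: -1572355667/423679221 ≈ -3.7112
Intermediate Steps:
-(-45037/(-11529) + (7174*1)/(-36749)) = -(-45037*(-1/11529) + 7174*(-1/36749)) = -(45037/11529 - 7174/36749) = -1*1572355667/423679221 = -1572355667/423679221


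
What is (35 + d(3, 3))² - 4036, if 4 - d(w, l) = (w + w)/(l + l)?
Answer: -2592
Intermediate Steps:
d(w, l) = 4 - w/l (d(w, l) = 4 - (w + w)/(l + l) = 4 - 2*w/(2*l) = 4 - 2*w*1/(2*l) = 4 - w/l)
(35 + d(3, 3))² - 4036 = (35 + (4 - 1*3/3))² - 4036 = (35 + (4 - 1*3*⅓))² - 4036 = (35 + (4 - 1))² - 4036 = (35 + 3)² - 4036 = 38² - 4036 = 1444 - 4036 = -2592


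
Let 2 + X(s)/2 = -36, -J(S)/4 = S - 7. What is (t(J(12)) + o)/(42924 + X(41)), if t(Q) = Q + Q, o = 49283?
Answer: 49243/42848 ≈ 1.1492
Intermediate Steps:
J(S) = 28 - 4*S (J(S) = -4*(S - 7) = -4*(-7 + S) = 28 - 4*S)
X(s) = -76 (X(s) = -4 + 2*(-36) = -4 - 72 = -76)
t(Q) = 2*Q
(t(J(12)) + o)/(42924 + X(41)) = (2*(28 - 4*12) + 49283)/(42924 - 76) = (2*(28 - 48) + 49283)/42848 = (2*(-20) + 49283)*(1/42848) = (-40 + 49283)*(1/42848) = 49243*(1/42848) = 49243/42848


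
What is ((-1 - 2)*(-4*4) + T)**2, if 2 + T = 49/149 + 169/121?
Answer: 740363877136/325044841 ≈ 2277.7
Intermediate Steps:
T = -4948/18029 (T = -2 + (49/149 + 169/121) = -2 + 31110/18029 = -4948/18029 ≈ -0.27445)
((-1 - 2)*(-4*4) + T)**2 = ((-1 - 2)*(-4*4) - 4948/18029)**2 = (-3*(-16) - 4948/18029)**2 = (48 - 4948/18029)**2 = (860444/18029)**2 = 740363877136/325044841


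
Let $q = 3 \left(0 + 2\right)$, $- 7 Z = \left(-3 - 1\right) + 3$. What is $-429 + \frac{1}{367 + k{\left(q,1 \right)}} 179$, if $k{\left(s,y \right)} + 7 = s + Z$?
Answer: $- \frac{1098274}{2563} \approx -428.51$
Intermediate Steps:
$Z = \frac{1}{7}$ ($Z = - \frac{\left(-3 - 1\right) + 3}{7} = - \frac{-4 + 3}{7} = \left(- \frac{1}{7}\right) \left(-1\right) = \frac{1}{7} \approx 0.14286$)
$q = 6$ ($q = 3 \cdot 2 = 6$)
$k{\left(s,y \right)} = - \frac{48}{7} + s$ ($k{\left(s,y \right)} = -7 + \left(s + \frac{1}{7}\right) = -7 + \left(\frac{1}{7} + s\right) = - \frac{48}{7} + s$)
$-429 + \frac{1}{367 + k{\left(q,1 \right)}} 179 = -429 + \frac{1}{367 + \left(- \frac{48}{7} + 6\right)} 179 = -429 + \frac{1}{367 - \frac{6}{7}} \cdot 179 = -429 + \frac{1}{\frac{2563}{7}} \cdot 179 = -429 + \frac{7}{2563} \cdot 179 = -429 + \frac{1253}{2563} = - \frac{1098274}{2563}$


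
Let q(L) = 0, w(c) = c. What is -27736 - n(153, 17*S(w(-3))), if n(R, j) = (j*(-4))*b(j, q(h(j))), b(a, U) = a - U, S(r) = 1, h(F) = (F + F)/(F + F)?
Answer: -26580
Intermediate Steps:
h(F) = 1 (h(F) = (2*F)/((2*F)) = (2*F)*(1/(2*F)) = 1)
n(R, j) = -4*j² (n(R, j) = (j*(-4))*(j - 1*0) = (-4*j)*(j + 0) = (-4*j)*j = -4*j²)
-27736 - n(153, 17*S(w(-3))) = -27736 - (-4)*(17*1)² = -27736 - (-4)*17² = -27736 - (-4)*289 = -27736 - 1*(-1156) = -27736 + 1156 = -26580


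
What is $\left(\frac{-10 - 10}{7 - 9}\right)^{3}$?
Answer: $1000$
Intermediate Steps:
$\left(\frac{-10 - 10}{7 - 9}\right)^{3} = \left(- \frac{20}{-2}\right)^{3} = \left(\left(-20\right) \left(- \frac{1}{2}\right)\right)^{3} = 10^{3} = 1000$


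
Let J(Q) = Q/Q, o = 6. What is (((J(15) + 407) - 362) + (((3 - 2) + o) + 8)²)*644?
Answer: 174524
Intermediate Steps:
J(Q) = 1
(((J(15) + 407) - 362) + (((3 - 2) + o) + 8)²)*644 = (((1 + 407) - 362) + (((3 - 2) + 6) + 8)²)*644 = ((408 - 362) + ((1 + 6) + 8)²)*644 = (46 + (7 + 8)²)*644 = (46 + 15²)*644 = (46 + 225)*644 = 271*644 = 174524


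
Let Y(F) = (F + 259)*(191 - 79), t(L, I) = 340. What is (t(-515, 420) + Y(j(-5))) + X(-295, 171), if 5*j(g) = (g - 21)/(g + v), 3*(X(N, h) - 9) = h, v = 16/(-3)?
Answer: 4567906/155 ≈ 29470.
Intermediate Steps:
v = -16/3 (v = 16*(-⅓) = -16/3 ≈ -5.3333)
X(N, h) = 9 + h/3
j(g) = (-21 + g)/(5*(-16/3 + g)) (j(g) = ((g - 21)/(g - 16/3))/5 = ((-21 + g)/(-16/3 + g))/5 = (-21 + g)/(5*(-16/3 + g)))
Y(F) = 29008 + 112*F (Y(F) = (259 + F)*112 = 29008 + 112*F)
(t(-515, 420) + Y(j(-5))) + X(-295, 171) = (340 + (29008 + 112*(3*(-21 - 5)/(5*(-16 + 3*(-5)))))) + (9 + (⅓)*171) = (340 + (29008 + 112*((⅗)*(-26)/(-16 - 15)))) + (9 + 57) = (340 + (29008 + 112*((⅗)*(-26)/(-31)))) + 66 = (340 + (29008 + 112*((⅗)*(-1/31)*(-26)))) + 66 = (340 + (29008 + 112*(78/155))) + 66 = (340 + (29008 + 8736/155)) + 66 = (340 + 4504976/155) + 66 = 4557676/155 + 66 = 4567906/155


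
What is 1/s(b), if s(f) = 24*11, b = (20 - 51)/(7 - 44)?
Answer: 1/264 ≈ 0.0037879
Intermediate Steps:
b = 31/37 (b = -31/(-37) = -31*(-1/37) = 31/37 ≈ 0.83784)
s(f) = 264
1/s(b) = 1/264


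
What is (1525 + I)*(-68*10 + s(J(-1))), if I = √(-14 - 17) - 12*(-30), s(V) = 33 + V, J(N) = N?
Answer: -1221480 - 648*I*√31 ≈ -1.2215e+6 - 3607.9*I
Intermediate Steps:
I = 360 + I*√31 (I = √(-31) + 360 = I*√31 + 360 = 360 + I*√31 ≈ 360.0 + 5.5678*I)
(1525 + I)*(-68*10 + s(J(-1))) = (1525 + (360 + I*√31))*(-68*10 + (33 - 1)) = (1885 + I*√31)*(-680 + 32) = (1885 + I*√31)*(-648) = -1221480 - 648*I*√31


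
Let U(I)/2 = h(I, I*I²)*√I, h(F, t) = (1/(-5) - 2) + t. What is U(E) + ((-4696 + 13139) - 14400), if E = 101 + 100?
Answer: -5957 + 81205988*√201/5 ≈ 2.3025e+8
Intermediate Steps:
h(F, t) = -11/5 + t (h(F, t) = (-⅕ - 2) + t = -11/5 + t)
E = 201
U(I) = 2*√I*(-11/5 + I³) (U(I) = 2*((-11/5 + I*I²)*√I) = 2*((-11/5 + I³)*√I) = 2*(√I*(-11/5 + I³)) = 2*√I*(-11/5 + I³))
U(E) + ((-4696 + 13139) - 14400) = √201*(-22/5 + 2*201³) + ((-4696 + 13139) - 14400) = √201*(-22/5 + 2*8120601) + (8443 - 14400) = √201*(-22/5 + 16241202) - 5957 = √201*(81205988/5) - 5957 = 81205988*√201/5 - 5957 = -5957 + 81205988*√201/5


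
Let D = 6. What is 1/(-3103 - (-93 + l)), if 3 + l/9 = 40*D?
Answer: -1/5143 ≈ -0.00019444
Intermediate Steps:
l = 2133 (l = -27 + 9*(40*6) = -27 + 9*240 = -27 + 2160 = 2133)
1/(-3103 - (-93 + l)) = 1/(-3103 - (-93 + 2133)) = 1/(-3103 - 1*2040) = 1/(-3103 - 2040) = 1/(-5143) = -1/5143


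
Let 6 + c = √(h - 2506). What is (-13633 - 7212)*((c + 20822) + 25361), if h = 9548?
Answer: -962559565 - 20845*√7042 ≈ -9.6431e+8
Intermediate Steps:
c = -6 + √7042 (c = -6 + √(9548 - 2506) = -6 + √7042 ≈ 77.917)
(-13633 - 7212)*((c + 20822) + 25361) = (-13633 - 7212)*(((-6 + √7042) + 20822) + 25361) = -20845*((20816 + √7042) + 25361) = -20845*(46177 + √7042) = -962559565 - 20845*√7042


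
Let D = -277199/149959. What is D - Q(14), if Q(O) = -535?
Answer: 79950866/149959 ≈ 533.15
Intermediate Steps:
D = -277199/149959 (D = -277199*1/149959 = -277199/149959 ≈ -1.8485)
D - Q(14) = -277199/149959 - 1*(-535) = -277199/149959 + 535 = 79950866/149959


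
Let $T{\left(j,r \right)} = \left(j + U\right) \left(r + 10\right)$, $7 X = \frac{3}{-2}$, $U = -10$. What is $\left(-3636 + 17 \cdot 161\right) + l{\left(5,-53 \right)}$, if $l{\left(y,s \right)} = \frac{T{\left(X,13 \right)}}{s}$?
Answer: $- \frac{663769}{742} \approx -894.57$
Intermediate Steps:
$X = - \frac{3}{14}$ ($X = \frac{3 \frac{1}{-2}}{7} = \frac{3 \left(- \frac{1}{2}\right)}{7} = \frac{1}{7} \left(- \frac{3}{2}\right) = - \frac{3}{14} \approx -0.21429$)
$T{\left(j,r \right)} = \left(-10 + j\right) \left(10 + r\right)$ ($T{\left(j,r \right)} = \left(j - 10\right) \left(r + 10\right) = \left(-10 + j\right) \left(10 + r\right)$)
$l{\left(y,s \right)} = - \frac{3289}{14 s}$ ($l{\left(y,s \right)} = \frac{-100 - 130 + 10 \left(- \frac{3}{14}\right) - \frac{39}{14}}{s} = \frac{-100 - 130 - \frac{15}{7} - \frac{39}{14}}{s} = - \frac{3289}{14 s}$)
$\left(-3636 + 17 \cdot 161\right) + l{\left(5,-53 \right)} = \left(-3636 + 17 \cdot 161\right) - \frac{3289}{14 \left(-53\right)} = \left(-3636 + 2737\right) - - \frac{3289}{742} = -899 + \frac{3289}{742} = - \frac{663769}{742}$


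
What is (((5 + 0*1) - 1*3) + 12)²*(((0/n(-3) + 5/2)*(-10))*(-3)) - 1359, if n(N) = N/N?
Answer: 13341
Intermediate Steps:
n(N) = 1
(((5 + 0*1) - 1*3) + 12)²*(((0/n(-3) + 5/2)*(-10))*(-3)) - 1359 = (((5 + 0*1) - 1*3) + 12)²*(((0/1 + 5/2)*(-10))*(-3)) - 1359 = (((5 + 0) - 3) + 12)²*(((0*1 + 5*(½))*(-10))*(-3)) - 1359 = ((5 - 3) + 12)²*(((0 + 5/2)*(-10))*(-3)) - 1359 = (2 + 12)²*(((5/2)*(-10))*(-3)) - 1359 = 14²*(-25*(-3)) - 1359 = 196*75 - 1359 = 14700 - 1359 = 13341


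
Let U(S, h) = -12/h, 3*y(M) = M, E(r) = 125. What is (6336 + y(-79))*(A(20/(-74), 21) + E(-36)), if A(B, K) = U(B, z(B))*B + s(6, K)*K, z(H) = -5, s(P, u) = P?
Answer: 175339327/111 ≈ 1.5796e+6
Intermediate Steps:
y(M) = M/3
A(B, K) = 6*K + 12*B/5 (A(B, K) = (-12/(-5))*B + 6*K = (-12*(-⅕))*B + 6*K = 12*B/5 + 6*K = 6*K + 12*B/5)
(6336 + y(-79))*(A(20/(-74), 21) + E(-36)) = (6336 + (⅓)*(-79))*((6*21 + 12*(20/(-74))/5) + 125) = (6336 - 79/3)*((126 + 12*(20*(-1/74))/5) + 125) = 18929*((126 + (12/5)*(-10/37)) + 125)/3 = 18929*((126 - 24/37) + 125)/3 = 18929*(4638/37 + 125)/3 = (18929/3)*(9263/37) = 175339327/111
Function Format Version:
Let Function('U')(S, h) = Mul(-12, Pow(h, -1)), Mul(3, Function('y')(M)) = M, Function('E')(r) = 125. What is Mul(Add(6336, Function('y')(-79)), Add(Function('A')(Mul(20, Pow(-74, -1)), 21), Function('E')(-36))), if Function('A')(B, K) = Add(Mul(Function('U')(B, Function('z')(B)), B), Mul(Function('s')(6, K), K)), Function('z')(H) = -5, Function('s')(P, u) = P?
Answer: Rational(175339327, 111) ≈ 1.5796e+6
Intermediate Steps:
Function('y')(M) = Mul(Rational(1, 3), M)
Function('A')(B, K) = Add(Mul(6, K), Mul(Rational(12, 5), B)) (Function('A')(B, K) = Add(Mul(Mul(-12, Pow(-5, -1)), B), Mul(6, K)) = Add(Mul(Mul(-12, Rational(-1, 5)), B), Mul(6, K)) = Add(Mul(Rational(12, 5), B), Mul(6, K)) = Add(Mul(6, K), Mul(Rational(12, 5), B)))
Mul(Add(6336, Function('y')(-79)), Add(Function('A')(Mul(20, Pow(-74, -1)), 21), Function('E')(-36))) = Mul(Add(6336, Mul(Rational(1, 3), -79)), Add(Add(Mul(6, 21), Mul(Rational(12, 5), Mul(20, Pow(-74, -1)))), 125)) = Mul(Add(6336, Rational(-79, 3)), Add(Add(126, Mul(Rational(12, 5), Mul(20, Rational(-1, 74)))), 125)) = Mul(Rational(18929, 3), Add(Add(126, Mul(Rational(12, 5), Rational(-10, 37))), 125)) = Mul(Rational(18929, 3), Add(Add(126, Rational(-24, 37)), 125)) = Mul(Rational(18929, 3), Add(Rational(4638, 37), 125)) = Mul(Rational(18929, 3), Rational(9263, 37)) = Rational(175339327, 111)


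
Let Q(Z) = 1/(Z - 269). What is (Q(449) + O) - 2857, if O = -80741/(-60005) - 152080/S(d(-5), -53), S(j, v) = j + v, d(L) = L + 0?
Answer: -14632664707/62645220 ≈ -233.58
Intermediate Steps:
d(L) = L
O = 4565121689/1740145 (O = -80741/(-60005) - 152080/(-5 - 53) = -80741*(-1/60005) - 152080/(-58) = 80741/60005 - 152080*(-1/58) = 80741/60005 + 76040/29 = 4565121689/1740145 ≈ 2623.4)
Q(Z) = 1/(-269 + Z)
(Q(449) + O) - 2857 = (1/(-269 + 449) + 4565121689/1740145) - 2857 = (1/180 + 4565121689/1740145) - 2857 = 164344728833/62645220 - 2857 = -14632664707/62645220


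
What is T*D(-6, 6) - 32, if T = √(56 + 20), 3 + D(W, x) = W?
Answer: -32 - 18*√19 ≈ -110.46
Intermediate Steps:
D(W, x) = -3 + W
T = 2*√19 (T = √76 = 2*√19 ≈ 8.7178)
T*D(-6, 6) - 32 = (2*√19)*(-3 - 6) - 32 = (2*√19)*(-9) - 32 = -18*√19 - 32 = -32 - 18*√19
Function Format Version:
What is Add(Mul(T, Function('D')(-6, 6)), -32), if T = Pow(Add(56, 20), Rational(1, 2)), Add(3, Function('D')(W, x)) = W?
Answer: Add(-32, Mul(-18, Pow(19, Rational(1, 2)))) ≈ -110.46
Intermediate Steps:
Function('D')(W, x) = Add(-3, W)
T = Mul(2, Pow(19, Rational(1, 2))) (T = Pow(76, Rational(1, 2)) = Mul(2, Pow(19, Rational(1, 2))) ≈ 8.7178)
Add(Mul(T, Function('D')(-6, 6)), -32) = Add(Mul(Mul(2, Pow(19, Rational(1, 2))), Add(-3, -6)), -32) = Add(Mul(Mul(2, Pow(19, Rational(1, 2))), -9), -32) = Add(Mul(-18, Pow(19, Rational(1, 2))), -32) = Add(-32, Mul(-18, Pow(19, Rational(1, 2))))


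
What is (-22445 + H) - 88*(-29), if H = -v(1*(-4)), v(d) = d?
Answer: -19889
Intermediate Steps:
H = 4 (H = -(-4) = -1*(-4) = 4)
(-22445 + H) - 88*(-29) = (-22445 + 4) - 88*(-29) = -22441 + 2552 = -19889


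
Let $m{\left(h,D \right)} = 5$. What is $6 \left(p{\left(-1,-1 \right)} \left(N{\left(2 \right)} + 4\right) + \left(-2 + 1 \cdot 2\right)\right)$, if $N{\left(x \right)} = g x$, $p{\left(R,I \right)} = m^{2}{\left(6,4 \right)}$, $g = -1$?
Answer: $300$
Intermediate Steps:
$p{\left(R,I \right)} = 25$ ($p{\left(R,I \right)} = 5^{2} = 25$)
$N{\left(x \right)} = - x$
$6 \left(p{\left(-1,-1 \right)} \left(N{\left(2 \right)} + 4\right) + \left(-2 + 1 \cdot 2\right)\right) = 6 \left(25 \left(\left(-1\right) 2 + 4\right) + \left(-2 + 1 \cdot 2\right)\right) = 6 \left(25 \left(-2 + 4\right) + \left(-2 + 2\right)\right) = 6 \left(25 \cdot 2 + 0\right) = 6 \left(50 + 0\right) = 6 \cdot 50 = 300$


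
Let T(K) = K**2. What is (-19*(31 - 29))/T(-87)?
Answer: -38/7569 ≈ -0.0050205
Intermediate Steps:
(-19*(31 - 29))/T(-87) = (-19*(31 - 29))/((-87)**2) = -19*2/7569 = -38*1/7569 = -38/7569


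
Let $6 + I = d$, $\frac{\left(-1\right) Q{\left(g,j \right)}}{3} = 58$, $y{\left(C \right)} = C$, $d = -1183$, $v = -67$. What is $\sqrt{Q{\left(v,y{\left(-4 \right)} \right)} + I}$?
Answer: $i \sqrt{1363} \approx 36.919 i$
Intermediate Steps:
$Q{\left(g,j \right)} = -174$ ($Q{\left(g,j \right)} = \left(-3\right) 58 = -174$)
$I = -1189$ ($I = -6 - 1183 = -1189$)
$\sqrt{Q{\left(v,y{\left(-4 \right)} \right)} + I} = \sqrt{-174 - 1189} = \sqrt{-1363} = i \sqrt{1363}$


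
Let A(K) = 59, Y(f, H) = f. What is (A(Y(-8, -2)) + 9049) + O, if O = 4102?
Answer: 13210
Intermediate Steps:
(A(Y(-8, -2)) + 9049) + O = (59 + 9049) + 4102 = 9108 + 4102 = 13210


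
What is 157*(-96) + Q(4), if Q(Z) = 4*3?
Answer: -15060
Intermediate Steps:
Q(Z) = 12
157*(-96) + Q(4) = 157*(-96) + 12 = -15072 + 12 = -15060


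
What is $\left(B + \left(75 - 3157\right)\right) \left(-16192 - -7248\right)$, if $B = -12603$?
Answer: $140286640$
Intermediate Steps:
$\left(B + \left(75 - 3157\right)\right) \left(-16192 - -7248\right) = \left(-12603 + \left(75 - 3157\right)\right) \left(-16192 - -7248\right) = \left(-12603 + \left(75 - 3157\right)\right) \left(-16192 + \left(-11181 + 18429\right)\right) = \left(-12603 - 3082\right) \left(-16192 + 7248\right) = \left(-15685\right) \left(-8944\right) = 140286640$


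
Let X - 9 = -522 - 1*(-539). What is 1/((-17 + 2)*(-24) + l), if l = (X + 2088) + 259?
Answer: 1/2733 ≈ 0.00036590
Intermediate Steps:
X = 26 (X = 9 + (-522 - 1*(-539)) = 9 + (-522 + 539) = 9 + 17 = 26)
l = 2373 (l = (26 + 2088) + 259 = 2114 + 259 = 2373)
1/((-17 + 2)*(-24) + l) = 1/((-17 + 2)*(-24) + 2373) = 1/(-15*(-24) + 2373) = 1/(360 + 2373) = 1/2733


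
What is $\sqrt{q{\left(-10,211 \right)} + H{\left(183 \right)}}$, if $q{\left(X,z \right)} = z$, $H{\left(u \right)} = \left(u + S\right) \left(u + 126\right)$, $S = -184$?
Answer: $7 i \sqrt{2} \approx 9.8995 i$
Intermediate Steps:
$H{\left(u \right)} = \left(-184 + u\right) \left(126 + u\right)$ ($H{\left(u \right)} = \left(u - 184\right) \left(u + 126\right) = \left(-184 + u\right) \left(126 + u\right)$)
$\sqrt{q{\left(-10,211 \right)} + H{\left(183 \right)}} = \sqrt{211 - \left(33798 - 33489\right)} = \sqrt{211 - 309} = \sqrt{-98} = 7 i \sqrt{2}$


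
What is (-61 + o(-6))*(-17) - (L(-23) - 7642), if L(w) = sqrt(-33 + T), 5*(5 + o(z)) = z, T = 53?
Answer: 43922/5 - 2*sqrt(5) ≈ 8779.9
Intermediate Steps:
o(z) = -5 + z/5
L(w) = 2*sqrt(5) (L(w) = sqrt(-33 + 53) = sqrt(20) = 2*sqrt(5))
(-61 + o(-6))*(-17) - (L(-23) - 7642) = (-61 + (-5 + (1/5)*(-6)))*(-17) - (2*sqrt(5) - 7642) = (-61 + (-5 - 6/5))*(-17) - (-7642 + 2*sqrt(5)) = (-61 - 31/5)*(-17) + (7642 - 2*sqrt(5)) = -336/5*(-17) + (7642 - 2*sqrt(5)) = 5712/5 + (7642 - 2*sqrt(5)) = 43922/5 - 2*sqrt(5)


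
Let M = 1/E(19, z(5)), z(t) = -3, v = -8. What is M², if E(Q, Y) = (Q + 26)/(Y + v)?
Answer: 121/2025 ≈ 0.059753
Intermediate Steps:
E(Q, Y) = (26 + Q)/(-8 + Y) (E(Q, Y) = (Q + 26)/(Y - 8) = (26 + Q)/(-8 + Y))
M = -11/45 (M = 1/((26 + 19)/(-8 - 3)) = 1/(45/(-11)) = 1/(-1/11*45) = 1/(-45/11) = -11/45 ≈ -0.24444)
M² = (-11/45)² = 121/2025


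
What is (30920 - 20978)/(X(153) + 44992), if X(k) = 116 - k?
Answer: 3314/14985 ≈ 0.22115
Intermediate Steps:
(30920 - 20978)/(X(153) + 44992) = (30920 - 20978)/((116 - 1*153) + 44992) = 9942/((116 - 153) + 44992) = 9942/(-37 + 44992) = 9942/44955 = 9942*(1/44955) = 3314/14985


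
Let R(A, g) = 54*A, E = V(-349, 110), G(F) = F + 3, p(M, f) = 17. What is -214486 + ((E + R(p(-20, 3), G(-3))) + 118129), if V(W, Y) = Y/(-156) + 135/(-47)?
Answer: -349892489/3666 ≈ -95443.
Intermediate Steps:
V(W, Y) = -135/47 - Y/156 (V(W, Y) = Y*(-1/156) + 135*(-1/47) = -Y/156 - 135/47 = -135/47 - Y/156)
G(F) = 3 + F
E = -13115/3666 (E = -135/47 - 1/156*110 = -135/47 - 55/78 = -13115/3666 ≈ -3.5775)
-214486 + ((E + R(p(-20, 3), G(-3))) + 118129) = -214486 + ((-13115/3666 + 54*17) + 118129) = -214486 + ((-13115/3666 + 918) + 118129) = -214486 + (3352273/3666 + 118129) = -214486 + 436413187/3666 = -349892489/3666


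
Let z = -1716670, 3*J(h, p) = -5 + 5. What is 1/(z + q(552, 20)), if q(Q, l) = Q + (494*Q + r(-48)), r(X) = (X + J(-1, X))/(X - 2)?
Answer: -25/36085726 ≈ -6.9279e-7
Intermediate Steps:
J(h, p) = 0 (J(h, p) = (-5 + 5)/3 = (1/3)*0 = 0)
r(X) = X/(-2 + X) (r(X) = (X + 0)/(X - 2) = X/(-2 + X))
q(Q, l) = 24/25 + 495*Q (q(Q, l) = Q + (494*Q - 48/(-2 - 48)) = Q + (494*Q - 48/(-50)) = Q + (494*Q - 48*(-1/50)) = Q + (494*Q + 24/25) = Q + (24/25 + 494*Q) = 24/25 + 495*Q)
1/(z + q(552, 20)) = 1/(-1716670 + (24/25 + 495*552)) = 1/(-1716670 + (24/25 + 273240)) = 1/(-1716670 + 6831024/25) = 1/(-36085726/25) = -25/36085726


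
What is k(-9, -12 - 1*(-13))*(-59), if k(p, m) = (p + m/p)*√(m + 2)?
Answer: 4838*√3/9 ≈ 931.07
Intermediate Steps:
k(p, m) = √(2 + m)*(p + m/p) (k(p, m) = (p + m/p)*√(2 + m) = √(2 + m)*(p + m/p))
k(-9, -12 - 1*(-13))*(-59) = (√(2 + (-12 - 1*(-13)))*((-12 - 1*(-13)) + (-9)²)/(-9))*(-59) = -√(2 + (-12 + 13))*((-12 + 13) + 81)/9*(-59) = -√(2 + 1)*(1 + 81)/9*(-59) = -⅑*√3*82*(-59) = -82*√3/9*(-59) = 4838*√3/9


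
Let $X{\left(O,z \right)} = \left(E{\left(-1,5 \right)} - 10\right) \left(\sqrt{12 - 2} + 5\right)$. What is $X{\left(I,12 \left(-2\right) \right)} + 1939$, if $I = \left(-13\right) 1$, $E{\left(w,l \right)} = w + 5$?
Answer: $1909 - 6 \sqrt{10} \approx 1890.0$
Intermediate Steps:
$E{\left(w,l \right)} = 5 + w$
$I = -13$
$X{\left(O,z \right)} = -30 - 6 \sqrt{10}$ ($X{\left(O,z \right)} = \left(\left(5 - 1\right) - 10\right) \left(\sqrt{12 - 2} + 5\right) = \left(4 - 10\right) \left(\sqrt{10} + 5\right) = - 6 \left(5 + \sqrt{10}\right) = -30 - 6 \sqrt{10}$)
$X{\left(I,12 \left(-2\right) \right)} + 1939 = \left(-30 - 6 \sqrt{10}\right) + 1939 = 1909 - 6 \sqrt{10}$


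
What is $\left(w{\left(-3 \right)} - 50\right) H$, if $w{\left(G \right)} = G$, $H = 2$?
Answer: $-106$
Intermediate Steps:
$\left(w{\left(-3 \right)} - 50\right) H = \left(-3 - 50\right) 2 = \left(-53\right) 2 = -106$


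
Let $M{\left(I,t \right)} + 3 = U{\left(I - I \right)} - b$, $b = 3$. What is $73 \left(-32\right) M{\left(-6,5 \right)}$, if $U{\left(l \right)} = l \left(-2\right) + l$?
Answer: $14016$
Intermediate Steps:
$U{\left(l \right)} = - l$ ($U{\left(l \right)} = - 2 l + l = - l$)
$M{\left(I,t \right)} = -6$ ($M{\left(I,t \right)} = -3 - 3 = -6$)
$73 \left(-32\right) M{\left(-6,5 \right)} = 73 \left(-32\right) \left(-6\right) = \left(-2336\right) \left(-6\right) = 14016$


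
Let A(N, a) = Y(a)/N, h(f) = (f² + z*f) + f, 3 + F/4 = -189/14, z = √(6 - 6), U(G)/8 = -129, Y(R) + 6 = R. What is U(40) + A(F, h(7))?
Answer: -34081/33 ≈ -1032.8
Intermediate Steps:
Y(R) = -6 + R
U(G) = -1032 (U(G) = 8*(-129) = -1032)
z = 0 (z = √0 = 0)
F = -66 (F = -12 + 4*(-189/14) = -12 + 4*(-189*1/14) = -12 + 4*(-27/2) = -12 - 54 = -66)
h(f) = f + f² (h(f) = (f² + 0*f) + f = (f² + 0) + f = f² + f = f + f²)
A(N, a) = (-6 + a)/N
U(40) + A(F, h(7)) = -1032 + (-6 + 7*(1 + 7))/(-66) = -1032 - (-6 + 7*8)/66 = -1032 - (-6 + 56)/66 = -1032 - 1/66*50 = -1032 - 25/33 = -34081/33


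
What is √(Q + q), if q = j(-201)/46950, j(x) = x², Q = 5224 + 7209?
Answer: √121813288042/3130 ≈ 111.51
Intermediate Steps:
Q = 12433
q = 13467/15650 (q = (-201)²/46950 = 40401*(1/46950) = 13467/15650 ≈ 0.86051)
√(Q + q) = √(12433 + 13467/15650) = √(194589917/15650) = √121813288042/3130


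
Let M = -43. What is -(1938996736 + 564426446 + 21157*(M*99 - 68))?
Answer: -2411919157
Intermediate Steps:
-(1938996736 + 564426446 + 21157*(M*99 - 68)) = -(1938996736 + 564426446 + 21157*(-43*99 - 68)) = -(2503423182 + 21157*(-4257 - 68)) = -21157/(1/(74689 + (43637 - 4325))) = -21157/(1/(74689 + 39312)) = -21157/(1/114001) = -21157/1/114001 = -21157*114001 = -2411919157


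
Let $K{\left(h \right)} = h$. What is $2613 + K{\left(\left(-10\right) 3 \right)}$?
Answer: $2583$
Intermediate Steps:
$2613 + K{\left(\left(-10\right) 3 \right)} = 2613 - 30 = 2583$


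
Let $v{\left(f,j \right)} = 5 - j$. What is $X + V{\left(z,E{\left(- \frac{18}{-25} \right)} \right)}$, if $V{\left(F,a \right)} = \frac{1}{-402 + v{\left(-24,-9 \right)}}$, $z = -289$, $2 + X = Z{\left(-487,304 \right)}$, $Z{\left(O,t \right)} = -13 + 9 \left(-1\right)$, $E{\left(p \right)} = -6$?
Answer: $- \frac{9313}{388} \approx -24.003$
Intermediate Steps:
$Z{\left(O,t \right)} = -22$ ($Z{\left(O,t \right)} = -13 - 9 = -22$)
$X = -24$ ($X = -2 - 22 = -24$)
$V{\left(F,a \right)} = - \frac{1}{388}$ ($V{\left(F,a \right)} = \frac{1}{-402 + \left(5 - -9\right)} = \frac{1}{-402 + \left(5 + 9\right)} = \frac{1}{-402 + 14} = \frac{1}{-388} = - \frac{1}{388}$)
$X + V{\left(z,E{\left(- \frac{18}{-25} \right)} \right)} = -24 - \frac{1}{388} = - \frac{9313}{388}$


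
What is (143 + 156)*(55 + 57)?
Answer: 33488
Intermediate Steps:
(143 + 156)*(55 + 57) = 299*112 = 33488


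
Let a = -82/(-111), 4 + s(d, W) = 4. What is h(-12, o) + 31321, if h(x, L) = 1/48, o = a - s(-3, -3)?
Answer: 1503409/48 ≈ 31321.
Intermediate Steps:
s(d, W) = 0 (s(d, W) = -4 + 4 = 0)
a = 82/111 (a = -82*(-1/111) = 82/111 ≈ 0.73874)
o = 82/111 (o = 82/111 - 1*0 = 82/111 + 0 = 82/111 ≈ 0.73874)
h(x, L) = 1/48
h(-12, o) + 31321 = 1/48 + 31321 = 1503409/48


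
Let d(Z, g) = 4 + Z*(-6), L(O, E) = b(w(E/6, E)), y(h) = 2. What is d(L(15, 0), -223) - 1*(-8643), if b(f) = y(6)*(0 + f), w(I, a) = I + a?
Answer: 8647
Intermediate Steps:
b(f) = 2*f (b(f) = 2*(0 + f) = 2*f)
L(O, E) = 7*E/3 (L(O, E) = 2*(E/6 + E) = 2*(7*E/6) = 7*E/3)
d(Z, g) = 4 - 6*Z
d(L(15, 0), -223) - 1*(-8643) = (4 - 14*0) - 1*(-8643) = (4 - 6*0) + 8643 = (4 + 0) + 8643 = 4 + 8643 = 8647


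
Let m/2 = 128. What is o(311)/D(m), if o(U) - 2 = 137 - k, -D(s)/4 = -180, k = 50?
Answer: 89/720 ≈ 0.12361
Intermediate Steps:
m = 256 (m = 2*128 = 256)
D(s) = 720 (D(s) = -4*(-180) = 720)
o(U) = 89 (o(U) = 2 + (137 - 1*50) = 2 + (137 - 50) = 2 + 87 = 89)
o(311)/D(m) = 89/720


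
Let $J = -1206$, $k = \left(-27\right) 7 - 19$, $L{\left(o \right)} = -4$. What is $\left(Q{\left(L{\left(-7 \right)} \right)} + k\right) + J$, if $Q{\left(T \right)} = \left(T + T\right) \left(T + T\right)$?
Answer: $-1350$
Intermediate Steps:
$k = -208$ ($k = -189 - 19 = -208$)
$Q{\left(T \right)} = 4 T^{2}$ ($Q{\left(T \right)} = 2 T 2 T = 4 T^{2}$)
$\left(Q{\left(L{\left(-7 \right)} \right)} + k\right) + J = \left(4 \left(-4\right)^{2} - 208\right) - 1206 = \left(4 \cdot 16 - 208\right) - 1206 = \left(64 - 208\right) - 1206 = -144 - 1206 = -1350$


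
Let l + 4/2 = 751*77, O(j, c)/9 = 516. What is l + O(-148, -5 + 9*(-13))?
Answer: 62469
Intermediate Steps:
O(j, c) = 4644 (O(j, c) = 9*516 = 4644)
l = 57825 (l = -2 + 751*77 = -2 + 57827 = 57825)
l + O(-148, -5 + 9*(-13)) = 57825 + 4644 = 62469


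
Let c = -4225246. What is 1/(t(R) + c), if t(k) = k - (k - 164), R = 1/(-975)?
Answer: -1/4225082 ≈ -2.3668e-7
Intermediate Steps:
R = -1/975 ≈ -0.0010256
t(k) = 164 (t(k) = k - (-164 + k) = k + (164 - k) = 164)
1/(t(R) + c) = 1/(164 - 4225246) = 1/(-4225082) = -1/4225082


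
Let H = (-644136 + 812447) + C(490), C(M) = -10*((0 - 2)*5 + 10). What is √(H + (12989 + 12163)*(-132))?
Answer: I*√3151753 ≈ 1775.3*I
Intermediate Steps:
C(M) = 0 (C(M) = -10*(-2*5 + 10) = -10*(-10 + 10) = -10*0 = 0)
H = 168311 (H = (-644136 + 812447) + 0 = 168311 + 0 = 168311)
√(H + (12989 + 12163)*(-132)) = √(168311 + (12989 + 12163)*(-132)) = √(168311 + 25152*(-132)) = √(168311 - 3320064) = √(-3151753) = I*√3151753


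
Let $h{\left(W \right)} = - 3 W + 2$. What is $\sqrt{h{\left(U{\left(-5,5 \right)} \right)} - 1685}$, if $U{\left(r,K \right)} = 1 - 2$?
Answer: $4 i \sqrt{105} \approx 40.988 i$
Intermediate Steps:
$U{\left(r,K \right)} = -1$
$h{\left(W \right)} = 2 - 3 W$
$\sqrt{h{\left(U{\left(-5,5 \right)} \right)} - 1685} = \sqrt{\left(2 - -3\right) - 1685} = \sqrt{\left(2 + 3\right) - 1685} = \sqrt{5 - 1685} = \sqrt{-1680} = 4 i \sqrt{105}$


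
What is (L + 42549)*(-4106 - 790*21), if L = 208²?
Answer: -1775985848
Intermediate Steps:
L = 43264
(L + 42549)*(-4106 - 790*21) = (43264 + 42549)*(-4106 - 790*21) = 85813*(-4106 - 16590) = 85813*(-20696) = -1775985848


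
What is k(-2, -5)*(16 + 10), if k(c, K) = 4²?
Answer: 416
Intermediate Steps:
k(c, K) = 16
k(-2, -5)*(16 + 10) = 16*(16 + 10) = 16*26 = 416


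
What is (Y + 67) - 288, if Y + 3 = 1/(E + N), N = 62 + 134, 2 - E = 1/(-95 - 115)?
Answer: -9313934/41581 ≈ -223.99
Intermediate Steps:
E = 421/210 (E = 2 - 1/(-95 - 115) = 2 - 1/(-210) = 2 - 1*(-1/210) = 2 + 1/210 = 421/210 ≈ 2.0048)
N = 196
Y = -124533/41581 (Y = -3 + 1/(421/210 + 196) = -3 + 1/(41581/210) = -3 + 210/41581 = -124533/41581 ≈ -2.9949)
(Y + 67) - 288 = (-124533/41581 + 67) - 288 = 2661394/41581 - 288 = -9313934/41581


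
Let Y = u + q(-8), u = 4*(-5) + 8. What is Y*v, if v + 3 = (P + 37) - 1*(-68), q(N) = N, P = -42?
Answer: -1200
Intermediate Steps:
u = -12 (u = -20 + 8 = -12)
Y = -20 (Y = -12 - 8 = -20)
v = 60 (v = -3 + ((-42 + 37) - 1*(-68)) = -3 + (-5 + 68) = -3 + 63 = 60)
Y*v = -20*60 = -1200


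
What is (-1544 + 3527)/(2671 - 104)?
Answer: 1983/2567 ≈ 0.77250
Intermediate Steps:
(-1544 + 3527)/(2671 - 104) = 1983/2567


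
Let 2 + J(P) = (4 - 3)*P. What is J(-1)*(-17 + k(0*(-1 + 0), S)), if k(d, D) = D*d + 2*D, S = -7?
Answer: 93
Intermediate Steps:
k(d, D) = 2*D + D*d
J(P) = -2 + P (J(P) = -2 + (4 - 3)*P = -2 + 1*P = -2 + P)
J(-1)*(-17 + k(0*(-1 + 0), S)) = (-2 - 1)*(-17 - 7*(2 + 0*(-1 + 0))) = -3*(-17 - 7*(2 + 0*(-1))) = -3*(-17 - 7*(2 + 0)) = -3*(-17 - 7*2) = -3*(-17 - 14) = -3*(-31) = 93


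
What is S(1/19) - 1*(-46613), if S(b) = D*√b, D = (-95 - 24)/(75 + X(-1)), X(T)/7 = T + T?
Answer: 46613 - 119*√19/1159 ≈ 46613.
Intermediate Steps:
X(T) = 14*T (X(T) = 7*(T + T) = 7*(2*T) = 14*T)
D = -119/61 (D = (-95 - 24)/(75 + 14*(-1)) = -119/(75 - 14) = -119/61 ≈ -1.9508)
S(b) = -119*√b/61
S(1/19) - 1*(-46613) = -119*√19/19/61 - 1*(-46613) = -119*√19/1159 + 46613 = 46613 - 119*√19/1159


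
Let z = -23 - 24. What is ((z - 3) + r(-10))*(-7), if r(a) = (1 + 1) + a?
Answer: 406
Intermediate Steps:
r(a) = 2 + a
z = -47
((z - 3) + r(-10))*(-7) = ((-47 - 3) + (2 - 10))*(-7) = (-50 - 8)*(-7) = -58*(-7) = 406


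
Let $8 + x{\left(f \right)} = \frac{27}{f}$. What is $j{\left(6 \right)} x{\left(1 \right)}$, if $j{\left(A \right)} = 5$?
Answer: $95$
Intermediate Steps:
$x{\left(f \right)} = -8 + \frac{27}{f}$
$j{\left(6 \right)} x{\left(1 \right)} = 5 \left(-8 + \frac{27}{1}\right) = 5 \left(-8 + 27 \cdot 1\right) = 5 \left(-8 + 27\right) = 5 \cdot 19 = 95$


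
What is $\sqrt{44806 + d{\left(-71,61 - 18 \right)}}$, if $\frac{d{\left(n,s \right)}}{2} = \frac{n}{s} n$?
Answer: $\frac{26 \sqrt{123195}}{43} \approx 212.23$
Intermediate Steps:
$d{\left(n,s \right)} = \frac{2 n^{2}}{s}$ ($d{\left(n,s \right)} = 2 \frac{n}{s} n = 2 \frac{n^{2}}{s} = \frac{2 n^{2}}{s}$)
$\sqrt{44806 + d{\left(-71,61 - 18 \right)}} = \sqrt{44806 + \frac{2 \left(-71\right)^{2}}{61 - 18}} = \sqrt{44806 + 2 \cdot 5041 \frac{1}{61 - 18}} = \sqrt{44806 + 2 \cdot 5041 \cdot \frac{1}{43}} = \sqrt{44806 + \frac{10082}{43}} = \sqrt{\frac{1936740}{43}} = \frac{26 \sqrt{123195}}{43}$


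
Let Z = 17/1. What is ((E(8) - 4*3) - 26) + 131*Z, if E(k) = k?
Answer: 2197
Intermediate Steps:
Z = 17 (Z = 1*17 = 17)
((E(8) - 4*3) - 26) + 131*Z = ((8 - 4*3) - 26) + 131*17 = ((8 - 12) - 26) + 2227 = (-4 - 26) + 2227 = -30 + 2227 = 2197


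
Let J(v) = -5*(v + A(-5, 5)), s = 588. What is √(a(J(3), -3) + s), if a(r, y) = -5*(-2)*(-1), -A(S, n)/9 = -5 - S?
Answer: 17*√2 ≈ 24.042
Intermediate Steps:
A(S, n) = 45 + 9*S (A(S, n) = -9*(-5 - S) = 45 + 9*S)
J(v) = -5*v (J(v) = -5*(v + (45 + 9*(-5))) = -5*(v + (45 - 45)) = -5*(v + 0) = -5*v)
a(r, y) = -10 (a(r, y) = 10*(-1) = -10)
√(a(J(3), -3) + s) = √(-10 + 588) = √578 = 17*√2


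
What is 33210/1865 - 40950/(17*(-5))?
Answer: 3167784/6341 ≈ 499.57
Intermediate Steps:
33210/1865 - 40950/(17*(-5)) = 33210*(1/1865) - 40950/(-85) = 6642/373 - 40950*(-1/85) = 6642/373 + 8190/17 = 3167784/6341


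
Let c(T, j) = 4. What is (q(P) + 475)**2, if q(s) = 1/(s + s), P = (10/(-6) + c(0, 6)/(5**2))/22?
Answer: 2793122500/12769 ≈ 2.1874e+5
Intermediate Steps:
P = -113/1650 (P = (10/(-6) + 4/(5**2))/22 = (10*(-1/6) + 4/25)*(1/22) = (-5/3 + 4*(1/25))*(1/22) = (-5/3 + 4/25)*(1/22) = -113/75*1/22 = -113/1650 ≈ -0.068485)
q(s) = 1/(2*s)
(q(P) + 475)**2 = (1/(2*(-113/1650)) + 475)**2 = ((1/2)*(-1650/113) + 475)**2 = (-825/113 + 475)**2 = (52850/113)**2 = 2793122500/12769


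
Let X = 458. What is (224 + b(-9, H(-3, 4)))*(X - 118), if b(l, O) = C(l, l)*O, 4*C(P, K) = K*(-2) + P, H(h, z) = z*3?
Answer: 85340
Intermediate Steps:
H(h, z) = 3*z
C(P, K) = -K/2 + P/4 (C(P, K) = (K*(-2) + P)/4 = (-2*K + P)/4 = (P - 2*K)/4 = -K/2 + P/4)
b(l, O) = -O*l/4 (b(l, O) = (-l/2 + l/4)*O = (-l/4)*O = -O*l/4)
(224 + b(-9, H(-3, 4)))*(X - 118) = (224 - ¼*3*4*(-9))*(458 - 118) = (224 - ¼*12*(-9))*340 = (224 + 27)*340 = 251*340 = 85340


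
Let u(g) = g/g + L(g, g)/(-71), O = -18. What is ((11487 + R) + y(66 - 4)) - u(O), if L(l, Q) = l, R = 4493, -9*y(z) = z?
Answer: 10206017/639 ≈ 15972.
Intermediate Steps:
y(z) = -z/9
u(g) = 1 - g/71 (u(g) = g/g + g/(-71) = 1 + g*(-1/71) = 1 - g/71)
((11487 + R) + y(66 - 4)) - u(O) = ((11487 + 4493) - (66 - 4)/9) - (1 - 1/71*(-18)) = (15980 - ⅑*62) - (1 + 18/71) = (15980 - 62/9) - 1*89/71 = 143758/9 - 89/71 = 10206017/639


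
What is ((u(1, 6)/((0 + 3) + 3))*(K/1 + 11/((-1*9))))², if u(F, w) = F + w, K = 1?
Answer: 49/729 ≈ 0.067215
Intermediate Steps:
((u(1, 6)/((0 + 3) + 3))*(K/1 + 11/((-1*9))))² = (((1 + 6)/((0 + 3) + 3))*(1/1 + 11/((-1*9))))² = ((7/(3 + 3))*(1*1 + 11/(-9)))² = ((7/6)*(1 + 11*(-⅑)))² = ((7*(⅙))*(1 - 11/9))² = ((7/6)*(-2/9))² = (-7/27)² = 49/729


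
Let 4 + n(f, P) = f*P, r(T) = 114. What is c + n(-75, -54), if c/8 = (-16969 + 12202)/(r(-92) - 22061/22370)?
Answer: 9375667154/2528119 ≈ 3708.6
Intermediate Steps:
n(f, P) = -4 + P*f (n(f, P) = -4 + f*P = -4 + P*f)
c = -853102320/2528119 (c = 8*((-16969 + 12202)/(114 - 22061/22370)) = 8*(-4767/(114 - 22061*1/22370)) = 8*(-4767/(114 - 22061/22370)) = 8*(-4767/2528119/22370) = 8*(-4767*22370/2528119) = 8*(-106637790/2528119) = -853102320/2528119 ≈ -337.45)
c + n(-75, -54) = -853102320/2528119 + (-4 - 54*(-75)) = -853102320/2528119 + (-4 + 4050) = -853102320/2528119 + 4046 = 9375667154/2528119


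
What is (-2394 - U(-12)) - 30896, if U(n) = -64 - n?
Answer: -33238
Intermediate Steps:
(-2394 - U(-12)) - 30896 = (-2394 - (-64 - 1*(-12))) - 30896 = (-2394 - (-64 + 12)) - 30896 = (-2394 - 1*(-52)) - 30896 = (-2394 + 52) - 30896 = -2342 - 30896 = -33238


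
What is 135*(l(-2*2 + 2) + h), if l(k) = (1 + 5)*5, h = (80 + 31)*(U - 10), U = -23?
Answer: -490455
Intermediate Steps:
h = -3663 (h = (80 + 31)*(-23 - 10) = 111*(-33) = -3663)
l(k) = 30 (l(k) = 6*5 = 30)
135*(l(-2*2 + 2) + h) = 135*(30 - 3663) = 135*(-3633) = -490455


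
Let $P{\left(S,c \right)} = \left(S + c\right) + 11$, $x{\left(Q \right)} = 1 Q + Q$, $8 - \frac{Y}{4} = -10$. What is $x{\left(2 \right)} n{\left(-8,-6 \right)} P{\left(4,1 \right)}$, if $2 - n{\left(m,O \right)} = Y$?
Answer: $-4480$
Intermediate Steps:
$Y = 72$ ($Y = 32 - -40 = 32 + 40 = 72$)
$x{\left(Q \right)} = 2 Q$ ($x{\left(Q \right)} = Q + Q = 2 Q$)
$n{\left(m,O \right)} = -70$ ($n{\left(m,O \right)} = 2 - 72 = -70$)
$P{\left(S,c \right)} = 11 + S + c$
$x{\left(2 \right)} n{\left(-8,-6 \right)} P{\left(4,1 \right)} = 2 \cdot 2 \left(-70\right) \left(11 + 4 + 1\right) = 4 \left(-70\right) 16 = \left(-280\right) 16 = -4480$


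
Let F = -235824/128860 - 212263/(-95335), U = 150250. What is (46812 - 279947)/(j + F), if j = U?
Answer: -8423625660275/5428842064571 ≈ -1.5516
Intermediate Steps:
j = 150250
F = 14323321/36131965 (F = -235824*1/128860 - 212263*(-1/95335) = -3468/1895 + 212263/95335 = 14323321/36131965 ≈ 0.39642)
(46812 - 279947)/(j + F) = (46812 - 279947)/(150250 + 14323321/36131965) = -233135/5428842064571/36131965 = -233135*36131965/5428842064571 = -8423625660275/5428842064571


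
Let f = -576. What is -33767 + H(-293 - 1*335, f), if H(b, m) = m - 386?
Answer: -34729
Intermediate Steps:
H(b, m) = -386 + m
-33767 + H(-293 - 1*335, f) = -33767 + (-386 - 576) = -33767 - 962 = -34729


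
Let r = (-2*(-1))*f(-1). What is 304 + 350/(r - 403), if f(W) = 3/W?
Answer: 123986/409 ≈ 303.14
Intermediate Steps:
r = -6 (r = (-2*(-1))*(3/(-1)) = 2*(3*(-1)) = 2*(-3) = -6)
304 + 350/(r - 403) = 304 + 350/(-6 - 403) = 304 + 350/(-409) = 304 + 350*(-1/409) = 304 - 350/409 = 123986/409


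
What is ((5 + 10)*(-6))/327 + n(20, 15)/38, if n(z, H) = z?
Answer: 520/2071 ≈ 0.25109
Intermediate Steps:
((5 + 10)*(-6))/327 + n(20, 15)/38 = ((5 + 10)*(-6))/327 + 20/38 = (15*(-6))*(1/327) + 20*(1/38) = -90*1/327 + 10/19 = -30/109 + 10/19 = 520/2071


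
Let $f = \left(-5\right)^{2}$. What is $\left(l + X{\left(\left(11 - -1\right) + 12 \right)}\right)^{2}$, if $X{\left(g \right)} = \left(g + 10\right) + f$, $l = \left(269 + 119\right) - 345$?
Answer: $10404$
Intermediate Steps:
$f = 25$
$l = 43$ ($l = 388 - 345 = 43$)
$X{\left(g \right)} = 35 + g$ ($X{\left(g \right)} = \left(g + 10\right) + 25 = \left(10 + g\right) + 25 = 35 + g$)
$\left(l + X{\left(\left(11 - -1\right) + 12 \right)}\right)^{2} = \left(43 + \left(35 + \left(\left(11 - -1\right) + 12\right)\right)\right)^{2} = \left(43 + \left(35 + \left(\left(11 + 1\right) + 12\right)\right)\right)^{2} = \left(43 + \left(35 + \left(12 + 12\right)\right)\right)^{2} = \left(43 + \left(35 + 24\right)\right)^{2} = \left(43 + 59\right)^{2} = 102^{2} = 10404$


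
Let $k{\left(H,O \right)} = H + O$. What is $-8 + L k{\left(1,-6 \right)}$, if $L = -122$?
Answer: $602$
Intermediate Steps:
$-8 + L k{\left(1,-6 \right)} = -8 - 122 \left(1 - 6\right) = -8 - -610 = -8 + 610 = 602$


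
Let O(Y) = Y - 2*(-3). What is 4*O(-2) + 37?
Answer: 53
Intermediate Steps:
O(Y) = 6 + Y (O(Y) = Y + 6 = 6 + Y)
4*O(-2) + 37 = 4*(6 - 2) + 37 = 4*4 + 37 = 16 + 37 = 53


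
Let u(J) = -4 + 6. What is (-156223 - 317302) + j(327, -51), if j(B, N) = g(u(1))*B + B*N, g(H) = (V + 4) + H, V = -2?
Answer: -488894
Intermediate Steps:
u(J) = 2
g(H) = 2 + H (g(H) = (-2 + 4) + H = 2 + H)
j(B, N) = 4*B + B*N (j(B, N) = (2 + 2)*B + B*N = 4*B + B*N)
(-156223 - 317302) + j(327, -51) = (-156223 - 317302) + 327*(4 - 51) = -473525 + 327*(-47) = -473525 - 15369 = -488894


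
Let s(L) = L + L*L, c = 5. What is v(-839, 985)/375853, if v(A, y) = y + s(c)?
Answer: 1015/375853 ≈ 0.0027005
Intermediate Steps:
s(L) = L + L²
v(A, y) = 30 + y (v(A, y) = y + 5*(1 + 5) = y + 5*6 = y + 30 = 30 + y)
v(-839, 985)/375853 = (30 + 985)/375853 = 1015*(1/375853) = 1015/375853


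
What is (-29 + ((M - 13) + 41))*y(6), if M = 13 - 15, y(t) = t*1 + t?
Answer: -36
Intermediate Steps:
y(t) = 2*t (y(t) = t + t = 2*t)
M = -2
(-29 + ((M - 13) + 41))*y(6) = (-29 + ((-2 - 13) + 41))*(2*6) = (-29 + (-15 + 41))*12 = (-29 + 26)*12 = -3*12 = -36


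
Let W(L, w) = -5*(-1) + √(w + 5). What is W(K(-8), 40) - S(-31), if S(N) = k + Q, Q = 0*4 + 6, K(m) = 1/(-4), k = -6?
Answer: 5 + 3*√5 ≈ 11.708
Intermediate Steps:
K(m) = -¼
Q = 6 (Q = 0 + 6 = 6)
W(L, w) = 5 + √(5 + w)
S(N) = 0 (S(N) = -6 + 6 = 0)
W(K(-8), 40) - S(-31) = (5 + √(5 + 40)) - 1*0 = (5 + √45) + 0 = (5 + 3*√5) + 0 = 5 + 3*√5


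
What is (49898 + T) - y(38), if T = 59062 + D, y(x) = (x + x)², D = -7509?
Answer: 95675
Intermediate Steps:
y(x) = 4*x² (y(x) = (2*x)² = 4*x²)
T = 51553 (T = 59062 - 7509 = 51553)
(49898 + T) - y(38) = (49898 + 51553) - 4*38² = 101451 - 4*1444 = 101451 - 1*5776 = 101451 - 5776 = 95675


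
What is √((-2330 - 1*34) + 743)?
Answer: I*√1621 ≈ 40.262*I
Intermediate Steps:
√((-2330 - 1*34) + 743) = √((-2330 - 34) + 743) = √(-2364 + 743) = √(-1621) = I*√1621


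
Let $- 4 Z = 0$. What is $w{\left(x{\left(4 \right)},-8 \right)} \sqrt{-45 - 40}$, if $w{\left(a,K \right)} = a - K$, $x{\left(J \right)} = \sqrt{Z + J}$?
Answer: $10 i \sqrt{85} \approx 92.195 i$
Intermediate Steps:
$Z = 0$ ($Z = \left(- \frac{1}{4}\right) 0 = 0$)
$x{\left(J \right)} = \sqrt{J}$ ($x{\left(J \right)} = \sqrt{0 + J} = \sqrt{J}$)
$w{\left(x{\left(4 \right)},-8 \right)} \sqrt{-45 - 40} = \left(\sqrt{4} - -8\right) \sqrt{-45 - 40} = \left(2 + 8\right) \sqrt{-85} = 10 i \sqrt{85}$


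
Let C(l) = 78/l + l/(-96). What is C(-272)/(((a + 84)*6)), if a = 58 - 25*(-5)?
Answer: 1039/653616 ≈ 0.0015896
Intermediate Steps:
C(l) = 78/l - l/96 (C(l) = 78/l + l*(-1/96) = 78/l - l/96)
a = 183 (a = 58 - 5*(-25) = 58 + 125 = 183)
C(-272)/(((a + 84)*6)) = (78/(-272) - 1/96*(-272))/(((183 + 84)*6)) = (78*(-1/272) + 17/6)/((267*6)) = (-39/136 + 17/6)/1602 = (1039/408)*(1/1602) = 1039/653616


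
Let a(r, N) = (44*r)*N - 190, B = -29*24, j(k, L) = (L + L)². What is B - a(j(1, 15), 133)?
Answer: -5267306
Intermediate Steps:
j(k, L) = 4*L² (j(k, L) = (2*L)² = 4*L²)
B = -696
a(r, N) = -190 + 44*N*r (a(r, N) = 44*N*r - 190 = -190 + 44*N*r)
B - a(j(1, 15), 133) = -696 - (-190 + 44*133*(4*15²)) = -696 - (-190 + 44*133*(4*225)) = -696 - (-190 + 44*133*900) = -696 - (-190 + 5266800) = -696 - 1*5266610 = -696 - 5266610 = -5267306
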